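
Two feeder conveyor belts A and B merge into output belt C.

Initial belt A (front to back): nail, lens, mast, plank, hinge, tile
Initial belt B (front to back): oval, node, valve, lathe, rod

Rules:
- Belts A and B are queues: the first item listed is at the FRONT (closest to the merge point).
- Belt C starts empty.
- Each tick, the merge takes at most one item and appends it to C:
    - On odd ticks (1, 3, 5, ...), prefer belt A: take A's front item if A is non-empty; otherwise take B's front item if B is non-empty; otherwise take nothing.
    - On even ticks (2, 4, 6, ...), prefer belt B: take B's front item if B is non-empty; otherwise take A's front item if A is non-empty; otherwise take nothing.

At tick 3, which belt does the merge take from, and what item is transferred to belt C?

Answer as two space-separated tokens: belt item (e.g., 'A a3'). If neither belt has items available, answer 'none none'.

Answer: A lens

Derivation:
Tick 1: prefer A, take nail from A; A=[lens,mast,plank,hinge,tile] B=[oval,node,valve,lathe,rod] C=[nail]
Tick 2: prefer B, take oval from B; A=[lens,mast,plank,hinge,tile] B=[node,valve,lathe,rod] C=[nail,oval]
Tick 3: prefer A, take lens from A; A=[mast,plank,hinge,tile] B=[node,valve,lathe,rod] C=[nail,oval,lens]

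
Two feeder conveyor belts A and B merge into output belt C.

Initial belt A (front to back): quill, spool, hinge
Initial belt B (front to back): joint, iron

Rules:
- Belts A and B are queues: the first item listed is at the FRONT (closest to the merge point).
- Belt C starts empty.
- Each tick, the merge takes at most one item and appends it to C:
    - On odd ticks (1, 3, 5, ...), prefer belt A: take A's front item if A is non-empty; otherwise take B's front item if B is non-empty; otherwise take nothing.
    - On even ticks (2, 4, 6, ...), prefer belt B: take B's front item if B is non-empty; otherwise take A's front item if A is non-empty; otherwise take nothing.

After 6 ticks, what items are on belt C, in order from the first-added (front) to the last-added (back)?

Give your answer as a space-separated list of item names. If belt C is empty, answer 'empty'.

Tick 1: prefer A, take quill from A; A=[spool,hinge] B=[joint,iron] C=[quill]
Tick 2: prefer B, take joint from B; A=[spool,hinge] B=[iron] C=[quill,joint]
Tick 3: prefer A, take spool from A; A=[hinge] B=[iron] C=[quill,joint,spool]
Tick 4: prefer B, take iron from B; A=[hinge] B=[-] C=[quill,joint,spool,iron]
Tick 5: prefer A, take hinge from A; A=[-] B=[-] C=[quill,joint,spool,iron,hinge]
Tick 6: prefer B, both empty, nothing taken; A=[-] B=[-] C=[quill,joint,spool,iron,hinge]

Answer: quill joint spool iron hinge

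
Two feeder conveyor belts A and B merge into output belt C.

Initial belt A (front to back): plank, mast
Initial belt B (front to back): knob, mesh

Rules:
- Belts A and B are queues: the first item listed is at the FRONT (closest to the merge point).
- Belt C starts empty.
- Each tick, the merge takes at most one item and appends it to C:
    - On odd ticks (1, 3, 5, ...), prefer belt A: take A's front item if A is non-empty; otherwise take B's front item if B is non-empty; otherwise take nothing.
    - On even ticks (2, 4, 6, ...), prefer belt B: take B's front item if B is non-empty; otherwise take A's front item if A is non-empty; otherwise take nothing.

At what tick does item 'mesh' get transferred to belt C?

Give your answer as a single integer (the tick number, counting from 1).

Tick 1: prefer A, take plank from A; A=[mast] B=[knob,mesh] C=[plank]
Tick 2: prefer B, take knob from B; A=[mast] B=[mesh] C=[plank,knob]
Tick 3: prefer A, take mast from A; A=[-] B=[mesh] C=[plank,knob,mast]
Tick 4: prefer B, take mesh from B; A=[-] B=[-] C=[plank,knob,mast,mesh]

Answer: 4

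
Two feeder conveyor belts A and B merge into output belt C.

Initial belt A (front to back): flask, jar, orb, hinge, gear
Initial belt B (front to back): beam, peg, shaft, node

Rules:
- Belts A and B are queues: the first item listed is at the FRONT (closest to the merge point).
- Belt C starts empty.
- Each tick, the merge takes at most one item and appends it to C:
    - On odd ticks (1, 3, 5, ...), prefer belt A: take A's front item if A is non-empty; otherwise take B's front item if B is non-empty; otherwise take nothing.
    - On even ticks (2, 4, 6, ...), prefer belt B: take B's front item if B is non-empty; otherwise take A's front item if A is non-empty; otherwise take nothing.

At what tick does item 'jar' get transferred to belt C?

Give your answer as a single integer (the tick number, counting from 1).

Answer: 3

Derivation:
Tick 1: prefer A, take flask from A; A=[jar,orb,hinge,gear] B=[beam,peg,shaft,node] C=[flask]
Tick 2: prefer B, take beam from B; A=[jar,orb,hinge,gear] B=[peg,shaft,node] C=[flask,beam]
Tick 3: prefer A, take jar from A; A=[orb,hinge,gear] B=[peg,shaft,node] C=[flask,beam,jar]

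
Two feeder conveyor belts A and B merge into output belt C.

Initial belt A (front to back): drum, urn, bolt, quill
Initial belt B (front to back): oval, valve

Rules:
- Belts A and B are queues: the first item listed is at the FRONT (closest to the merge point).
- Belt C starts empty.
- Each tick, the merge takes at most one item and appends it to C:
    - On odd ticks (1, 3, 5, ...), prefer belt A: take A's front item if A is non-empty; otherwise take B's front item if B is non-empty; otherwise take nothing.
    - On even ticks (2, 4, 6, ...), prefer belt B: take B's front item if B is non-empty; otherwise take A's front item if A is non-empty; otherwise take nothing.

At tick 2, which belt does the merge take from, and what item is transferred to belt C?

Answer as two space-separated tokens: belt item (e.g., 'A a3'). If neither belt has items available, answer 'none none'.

Tick 1: prefer A, take drum from A; A=[urn,bolt,quill] B=[oval,valve] C=[drum]
Tick 2: prefer B, take oval from B; A=[urn,bolt,quill] B=[valve] C=[drum,oval]

Answer: B oval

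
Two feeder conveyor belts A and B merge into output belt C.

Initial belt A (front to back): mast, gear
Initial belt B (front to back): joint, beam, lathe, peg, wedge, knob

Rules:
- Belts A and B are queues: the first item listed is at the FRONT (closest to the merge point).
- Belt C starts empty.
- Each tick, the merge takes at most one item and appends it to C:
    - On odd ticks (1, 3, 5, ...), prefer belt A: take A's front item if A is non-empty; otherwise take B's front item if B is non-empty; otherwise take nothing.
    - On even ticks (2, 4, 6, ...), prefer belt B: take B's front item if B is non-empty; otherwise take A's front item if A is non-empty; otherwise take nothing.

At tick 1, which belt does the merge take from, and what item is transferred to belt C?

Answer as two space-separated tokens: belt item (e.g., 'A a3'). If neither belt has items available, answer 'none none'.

Answer: A mast

Derivation:
Tick 1: prefer A, take mast from A; A=[gear] B=[joint,beam,lathe,peg,wedge,knob] C=[mast]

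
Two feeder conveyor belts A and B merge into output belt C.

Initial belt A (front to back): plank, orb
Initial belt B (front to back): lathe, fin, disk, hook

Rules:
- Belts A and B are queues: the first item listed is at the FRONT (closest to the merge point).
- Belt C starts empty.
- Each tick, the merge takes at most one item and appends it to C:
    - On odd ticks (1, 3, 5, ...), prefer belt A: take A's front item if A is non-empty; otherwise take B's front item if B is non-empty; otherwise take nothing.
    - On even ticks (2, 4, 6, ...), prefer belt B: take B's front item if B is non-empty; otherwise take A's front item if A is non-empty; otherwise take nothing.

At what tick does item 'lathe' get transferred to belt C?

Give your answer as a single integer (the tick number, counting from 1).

Tick 1: prefer A, take plank from A; A=[orb] B=[lathe,fin,disk,hook] C=[plank]
Tick 2: prefer B, take lathe from B; A=[orb] B=[fin,disk,hook] C=[plank,lathe]

Answer: 2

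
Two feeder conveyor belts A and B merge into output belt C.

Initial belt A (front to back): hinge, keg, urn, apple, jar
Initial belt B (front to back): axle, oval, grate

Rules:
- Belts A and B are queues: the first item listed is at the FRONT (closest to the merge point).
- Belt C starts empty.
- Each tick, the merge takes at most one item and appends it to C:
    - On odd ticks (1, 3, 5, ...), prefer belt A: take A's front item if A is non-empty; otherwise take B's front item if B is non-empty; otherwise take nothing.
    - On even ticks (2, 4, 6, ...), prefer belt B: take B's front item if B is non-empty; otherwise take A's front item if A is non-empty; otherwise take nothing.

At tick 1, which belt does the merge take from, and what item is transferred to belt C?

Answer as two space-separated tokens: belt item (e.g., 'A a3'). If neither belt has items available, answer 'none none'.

Answer: A hinge

Derivation:
Tick 1: prefer A, take hinge from A; A=[keg,urn,apple,jar] B=[axle,oval,grate] C=[hinge]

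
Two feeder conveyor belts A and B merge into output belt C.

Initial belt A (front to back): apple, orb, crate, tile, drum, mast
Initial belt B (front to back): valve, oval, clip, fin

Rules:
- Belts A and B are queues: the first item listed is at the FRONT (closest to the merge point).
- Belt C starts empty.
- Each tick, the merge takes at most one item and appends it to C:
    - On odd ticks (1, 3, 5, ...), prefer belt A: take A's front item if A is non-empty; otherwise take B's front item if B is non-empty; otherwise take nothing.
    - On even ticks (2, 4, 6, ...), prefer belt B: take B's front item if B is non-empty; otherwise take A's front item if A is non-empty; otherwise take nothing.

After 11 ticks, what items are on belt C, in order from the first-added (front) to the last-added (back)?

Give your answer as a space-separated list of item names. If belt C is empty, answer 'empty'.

Tick 1: prefer A, take apple from A; A=[orb,crate,tile,drum,mast] B=[valve,oval,clip,fin] C=[apple]
Tick 2: prefer B, take valve from B; A=[orb,crate,tile,drum,mast] B=[oval,clip,fin] C=[apple,valve]
Tick 3: prefer A, take orb from A; A=[crate,tile,drum,mast] B=[oval,clip,fin] C=[apple,valve,orb]
Tick 4: prefer B, take oval from B; A=[crate,tile,drum,mast] B=[clip,fin] C=[apple,valve,orb,oval]
Tick 5: prefer A, take crate from A; A=[tile,drum,mast] B=[clip,fin] C=[apple,valve,orb,oval,crate]
Tick 6: prefer B, take clip from B; A=[tile,drum,mast] B=[fin] C=[apple,valve,orb,oval,crate,clip]
Tick 7: prefer A, take tile from A; A=[drum,mast] B=[fin] C=[apple,valve,orb,oval,crate,clip,tile]
Tick 8: prefer B, take fin from B; A=[drum,mast] B=[-] C=[apple,valve,orb,oval,crate,clip,tile,fin]
Tick 9: prefer A, take drum from A; A=[mast] B=[-] C=[apple,valve,orb,oval,crate,clip,tile,fin,drum]
Tick 10: prefer B, take mast from A; A=[-] B=[-] C=[apple,valve,orb,oval,crate,clip,tile,fin,drum,mast]
Tick 11: prefer A, both empty, nothing taken; A=[-] B=[-] C=[apple,valve,orb,oval,crate,clip,tile,fin,drum,mast]

Answer: apple valve orb oval crate clip tile fin drum mast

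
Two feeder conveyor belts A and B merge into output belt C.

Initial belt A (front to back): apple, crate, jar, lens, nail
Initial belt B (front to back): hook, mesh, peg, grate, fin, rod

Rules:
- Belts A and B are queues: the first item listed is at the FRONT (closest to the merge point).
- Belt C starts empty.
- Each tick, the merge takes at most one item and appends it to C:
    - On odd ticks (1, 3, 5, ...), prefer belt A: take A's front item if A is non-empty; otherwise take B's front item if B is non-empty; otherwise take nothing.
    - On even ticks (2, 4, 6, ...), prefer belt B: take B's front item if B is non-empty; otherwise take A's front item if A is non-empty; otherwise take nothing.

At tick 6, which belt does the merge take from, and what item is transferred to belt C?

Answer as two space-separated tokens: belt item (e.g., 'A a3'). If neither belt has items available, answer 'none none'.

Answer: B peg

Derivation:
Tick 1: prefer A, take apple from A; A=[crate,jar,lens,nail] B=[hook,mesh,peg,grate,fin,rod] C=[apple]
Tick 2: prefer B, take hook from B; A=[crate,jar,lens,nail] B=[mesh,peg,grate,fin,rod] C=[apple,hook]
Tick 3: prefer A, take crate from A; A=[jar,lens,nail] B=[mesh,peg,grate,fin,rod] C=[apple,hook,crate]
Tick 4: prefer B, take mesh from B; A=[jar,lens,nail] B=[peg,grate,fin,rod] C=[apple,hook,crate,mesh]
Tick 5: prefer A, take jar from A; A=[lens,nail] B=[peg,grate,fin,rod] C=[apple,hook,crate,mesh,jar]
Tick 6: prefer B, take peg from B; A=[lens,nail] B=[grate,fin,rod] C=[apple,hook,crate,mesh,jar,peg]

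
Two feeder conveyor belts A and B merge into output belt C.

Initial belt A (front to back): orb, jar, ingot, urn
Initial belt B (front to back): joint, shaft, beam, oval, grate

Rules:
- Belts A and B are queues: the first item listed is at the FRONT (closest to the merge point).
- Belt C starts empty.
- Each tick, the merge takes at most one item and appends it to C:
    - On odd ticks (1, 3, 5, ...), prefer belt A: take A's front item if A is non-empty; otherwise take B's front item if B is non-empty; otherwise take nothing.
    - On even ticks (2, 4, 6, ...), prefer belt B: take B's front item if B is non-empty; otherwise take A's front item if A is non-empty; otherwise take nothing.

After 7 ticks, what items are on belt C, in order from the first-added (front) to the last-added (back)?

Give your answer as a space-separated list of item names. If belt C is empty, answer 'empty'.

Answer: orb joint jar shaft ingot beam urn

Derivation:
Tick 1: prefer A, take orb from A; A=[jar,ingot,urn] B=[joint,shaft,beam,oval,grate] C=[orb]
Tick 2: prefer B, take joint from B; A=[jar,ingot,urn] B=[shaft,beam,oval,grate] C=[orb,joint]
Tick 3: prefer A, take jar from A; A=[ingot,urn] B=[shaft,beam,oval,grate] C=[orb,joint,jar]
Tick 4: prefer B, take shaft from B; A=[ingot,urn] B=[beam,oval,grate] C=[orb,joint,jar,shaft]
Tick 5: prefer A, take ingot from A; A=[urn] B=[beam,oval,grate] C=[orb,joint,jar,shaft,ingot]
Tick 6: prefer B, take beam from B; A=[urn] B=[oval,grate] C=[orb,joint,jar,shaft,ingot,beam]
Tick 7: prefer A, take urn from A; A=[-] B=[oval,grate] C=[orb,joint,jar,shaft,ingot,beam,urn]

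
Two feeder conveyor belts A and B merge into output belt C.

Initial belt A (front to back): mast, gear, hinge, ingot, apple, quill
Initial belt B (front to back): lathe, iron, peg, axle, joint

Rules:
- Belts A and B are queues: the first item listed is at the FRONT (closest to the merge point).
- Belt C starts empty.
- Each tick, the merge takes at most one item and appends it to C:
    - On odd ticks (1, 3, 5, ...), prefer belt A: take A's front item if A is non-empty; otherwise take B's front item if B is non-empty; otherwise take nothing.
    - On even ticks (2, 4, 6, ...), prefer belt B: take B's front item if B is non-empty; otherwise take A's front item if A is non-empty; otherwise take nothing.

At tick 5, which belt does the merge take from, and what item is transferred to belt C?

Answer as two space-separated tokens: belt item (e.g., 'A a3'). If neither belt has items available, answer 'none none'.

Tick 1: prefer A, take mast from A; A=[gear,hinge,ingot,apple,quill] B=[lathe,iron,peg,axle,joint] C=[mast]
Tick 2: prefer B, take lathe from B; A=[gear,hinge,ingot,apple,quill] B=[iron,peg,axle,joint] C=[mast,lathe]
Tick 3: prefer A, take gear from A; A=[hinge,ingot,apple,quill] B=[iron,peg,axle,joint] C=[mast,lathe,gear]
Tick 4: prefer B, take iron from B; A=[hinge,ingot,apple,quill] B=[peg,axle,joint] C=[mast,lathe,gear,iron]
Tick 5: prefer A, take hinge from A; A=[ingot,apple,quill] B=[peg,axle,joint] C=[mast,lathe,gear,iron,hinge]

Answer: A hinge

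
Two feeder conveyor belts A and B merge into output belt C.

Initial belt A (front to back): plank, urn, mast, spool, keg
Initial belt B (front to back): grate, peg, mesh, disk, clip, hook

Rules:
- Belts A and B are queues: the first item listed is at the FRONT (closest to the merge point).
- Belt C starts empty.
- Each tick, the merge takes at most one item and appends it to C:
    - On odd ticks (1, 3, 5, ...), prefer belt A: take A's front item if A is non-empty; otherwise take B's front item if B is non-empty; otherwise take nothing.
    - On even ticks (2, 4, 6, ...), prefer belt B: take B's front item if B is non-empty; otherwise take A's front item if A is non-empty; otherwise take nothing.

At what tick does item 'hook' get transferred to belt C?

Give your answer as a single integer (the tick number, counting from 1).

Tick 1: prefer A, take plank from A; A=[urn,mast,spool,keg] B=[grate,peg,mesh,disk,clip,hook] C=[plank]
Tick 2: prefer B, take grate from B; A=[urn,mast,spool,keg] B=[peg,mesh,disk,clip,hook] C=[plank,grate]
Tick 3: prefer A, take urn from A; A=[mast,spool,keg] B=[peg,mesh,disk,clip,hook] C=[plank,grate,urn]
Tick 4: prefer B, take peg from B; A=[mast,spool,keg] B=[mesh,disk,clip,hook] C=[plank,grate,urn,peg]
Tick 5: prefer A, take mast from A; A=[spool,keg] B=[mesh,disk,clip,hook] C=[plank,grate,urn,peg,mast]
Tick 6: prefer B, take mesh from B; A=[spool,keg] B=[disk,clip,hook] C=[plank,grate,urn,peg,mast,mesh]
Tick 7: prefer A, take spool from A; A=[keg] B=[disk,clip,hook] C=[plank,grate,urn,peg,mast,mesh,spool]
Tick 8: prefer B, take disk from B; A=[keg] B=[clip,hook] C=[plank,grate,urn,peg,mast,mesh,spool,disk]
Tick 9: prefer A, take keg from A; A=[-] B=[clip,hook] C=[plank,grate,urn,peg,mast,mesh,spool,disk,keg]
Tick 10: prefer B, take clip from B; A=[-] B=[hook] C=[plank,grate,urn,peg,mast,mesh,spool,disk,keg,clip]
Tick 11: prefer A, take hook from B; A=[-] B=[-] C=[plank,grate,urn,peg,mast,mesh,spool,disk,keg,clip,hook]

Answer: 11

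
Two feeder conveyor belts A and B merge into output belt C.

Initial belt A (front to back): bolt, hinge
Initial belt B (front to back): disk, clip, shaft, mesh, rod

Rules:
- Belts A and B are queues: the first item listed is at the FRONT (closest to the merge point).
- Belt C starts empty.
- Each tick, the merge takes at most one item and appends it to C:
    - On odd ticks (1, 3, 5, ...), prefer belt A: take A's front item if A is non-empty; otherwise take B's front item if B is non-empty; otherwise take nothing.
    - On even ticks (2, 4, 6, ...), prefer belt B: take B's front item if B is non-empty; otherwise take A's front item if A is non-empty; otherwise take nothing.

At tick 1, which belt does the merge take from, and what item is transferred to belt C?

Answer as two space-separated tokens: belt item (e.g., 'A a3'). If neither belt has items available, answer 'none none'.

Answer: A bolt

Derivation:
Tick 1: prefer A, take bolt from A; A=[hinge] B=[disk,clip,shaft,mesh,rod] C=[bolt]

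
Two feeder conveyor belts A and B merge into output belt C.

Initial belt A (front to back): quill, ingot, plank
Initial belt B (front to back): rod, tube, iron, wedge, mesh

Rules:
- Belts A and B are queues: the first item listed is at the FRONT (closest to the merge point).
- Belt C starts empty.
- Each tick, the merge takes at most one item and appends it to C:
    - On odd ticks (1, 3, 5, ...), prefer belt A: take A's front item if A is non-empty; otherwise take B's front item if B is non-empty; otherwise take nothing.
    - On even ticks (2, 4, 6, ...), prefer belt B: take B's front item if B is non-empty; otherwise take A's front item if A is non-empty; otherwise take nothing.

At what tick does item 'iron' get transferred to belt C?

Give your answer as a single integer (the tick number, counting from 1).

Answer: 6

Derivation:
Tick 1: prefer A, take quill from A; A=[ingot,plank] B=[rod,tube,iron,wedge,mesh] C=[quill]
Tick 2: prefer B, take rod from B; A=[ingot,plank] B=[tube,iron,wedge,mesh] C=[quill,rod]
Tick 3: prefer A, take ingot from A; A=[plank] B=[tube,iron,wedge,mesh] C=[quill,rod,ingot]
Tick 4: prefer B, take tube from B; A=[plank] B=[iron,wedge,mesh] C=[quill,rod,ingot,tube]
Tick 5: prefer A, take plank from A; A=[-] B=[iron,wedge,mesh] C=[quill,rod,ingot,tube,plank]
Tick 6: prefer B, take iron from B; A=[-] B=[wedge,mesh] C=[quill,rod,ingot,tube,plank,iron]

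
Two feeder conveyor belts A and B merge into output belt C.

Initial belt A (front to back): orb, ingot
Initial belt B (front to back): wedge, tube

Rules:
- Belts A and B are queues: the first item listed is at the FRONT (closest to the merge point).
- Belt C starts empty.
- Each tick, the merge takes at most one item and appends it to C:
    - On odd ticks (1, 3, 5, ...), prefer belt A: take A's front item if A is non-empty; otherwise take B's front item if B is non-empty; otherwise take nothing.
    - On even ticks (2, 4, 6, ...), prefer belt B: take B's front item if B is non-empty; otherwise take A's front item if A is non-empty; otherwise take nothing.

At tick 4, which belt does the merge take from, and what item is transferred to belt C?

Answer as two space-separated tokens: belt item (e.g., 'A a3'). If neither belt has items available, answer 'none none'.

Tick 1: prefer A, take orb from A; A=[ingot] B=[wedge,tube] C=[orb]
Tick 2: prefer B, take wedge from B; A=[ingot] B=[tube] C=[orb,wedge]
Tick 3: prefer A, take ingot from A; A=[-] B=[tube] C=[orb,wedge,ingot]
Tick 4: prefer B, take tube from B; A=[-] B=[-] C=[orb,wedge,ingot,tube]

Answer: B tube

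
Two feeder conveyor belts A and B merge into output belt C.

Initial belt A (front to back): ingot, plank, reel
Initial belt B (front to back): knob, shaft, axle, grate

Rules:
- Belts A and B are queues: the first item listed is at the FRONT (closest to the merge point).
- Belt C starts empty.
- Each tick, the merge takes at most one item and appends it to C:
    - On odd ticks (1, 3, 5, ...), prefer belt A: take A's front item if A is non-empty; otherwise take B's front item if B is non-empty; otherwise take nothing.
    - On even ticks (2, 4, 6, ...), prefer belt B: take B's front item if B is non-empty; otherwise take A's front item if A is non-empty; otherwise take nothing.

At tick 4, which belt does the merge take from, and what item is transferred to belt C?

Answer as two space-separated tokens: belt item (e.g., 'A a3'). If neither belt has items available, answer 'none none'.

Answer: B shaft

Derivation:
Tick 1: prefer A, take ingot from A; A=[plank,reel] B=[knob,shaft,axle,grate] C=[ingot]
Tick 2: prefer B, take knob from B; A=[plank,reel] B=[shaft,axle,grate] C=[ingot,knob]
Tick 3: prefer A, take plank from A; A=[reel] B=[shaft,axle,grate] C=[ingot,knob,plank]
Tick 4: prefer B, take shaft from B; A=[reel] B=[axle,grate] C=[ingot,knob,plank,shaft]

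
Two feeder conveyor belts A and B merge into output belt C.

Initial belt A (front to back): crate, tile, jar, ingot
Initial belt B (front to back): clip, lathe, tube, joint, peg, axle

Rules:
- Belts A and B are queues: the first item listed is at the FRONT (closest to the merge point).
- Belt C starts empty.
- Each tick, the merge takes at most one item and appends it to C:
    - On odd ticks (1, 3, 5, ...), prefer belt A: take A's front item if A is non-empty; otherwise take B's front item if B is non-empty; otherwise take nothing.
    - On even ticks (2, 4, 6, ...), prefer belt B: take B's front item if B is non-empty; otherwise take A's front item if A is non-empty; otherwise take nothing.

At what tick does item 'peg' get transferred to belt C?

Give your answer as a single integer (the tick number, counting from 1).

Tick 1: prefer A, take crate from A; A=[tile,jar,ingot] B=[clip,lathe,tube,joint,peg,axle] C=[crate]
Tick 2: prefer B, take clip from B; A=[tile,jar,ingot] B=[lathe,tube,joint,peg,axle] C=[crate,clip]
Tick 3: prefer A, take tile from A; A=[jar,ingot] B=[lathe,tube,joint,peg,axle] C=[crate,clip,tile]
Tick 4: prefer B, take lathe from B; A=[jar,ingot] B=[tube,joint,peg,axle] C=[crate,clip,tile,lathe]
Tick 5: prefer A, take jar from A; A=[ingot] B=[tube,joint,peg,axle] C=[crate,clip,tile,lathe,jar]
Tick 6: prefer B, take tube from B; A=[ingot] B=[joint,peg,axle] C=[crate,clip,tile,lathe,jar,tube]
Tick 7: prefer A, take ingot from A; A=[-] B=[joint,peg,axle] C=[crate,clip,tile,lathe,jar,tube,ingot]
Tick 8: prefer B, take joint from B; A=[-] B=[peg,axle] C=[crate,clip,tile,lathe,jar,tube,ingot,joint]
Tick 9: prefer A, take peg from B; A=[-] B=[axle] C=[crate,clip,tile,lathe,jar,tube,ingot,joint,peg]

Answer: 9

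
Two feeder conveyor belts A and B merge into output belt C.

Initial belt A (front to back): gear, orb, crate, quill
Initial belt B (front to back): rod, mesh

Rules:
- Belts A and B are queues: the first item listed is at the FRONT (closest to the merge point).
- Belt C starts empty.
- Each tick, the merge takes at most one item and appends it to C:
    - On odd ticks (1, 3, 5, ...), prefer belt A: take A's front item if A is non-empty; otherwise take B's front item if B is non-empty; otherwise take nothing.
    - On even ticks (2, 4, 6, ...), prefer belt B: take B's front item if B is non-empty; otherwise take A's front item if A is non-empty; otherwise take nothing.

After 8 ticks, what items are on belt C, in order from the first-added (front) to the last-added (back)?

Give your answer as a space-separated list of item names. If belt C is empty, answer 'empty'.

Tick 1: prefer A, take gear from A; A=[orb,crate,quill] B=[rod,mesh] C=[gear]
Tick 2: prefer B, take rod from B; A=[orb,crate,quill] B=[mesh] C=[gear,rod]
Tick 3: prefer A, take orb from A; A=[crate,quill] B=[mesh] C=[gear,rod,orb]
Tick 4: prefer B, take mesh from B; A=[crate,quill] B=[-] C=[gear,rod,orb,mesh]
Tick 5: prefer A, take crate from A; A=[quill] B=[-] C=[gear,rod,orb,mesh,crate]
Tick 6: prefer B, take quill from A; A=[-] B=[-] C=[gear,rod,orb,mesh,crate,quill]
Tick 7: prefer A, both empty, nothing taken; A=[-] B=[-] C=[gear,rod,orb,mesh,crate,quill]
Tick 8: prefer B, both empty, nothing taken; A=[-] B=[-] C=[gear,rod,orb,mesh,crate,quill]

Answer: gear rod orb mesh crate quill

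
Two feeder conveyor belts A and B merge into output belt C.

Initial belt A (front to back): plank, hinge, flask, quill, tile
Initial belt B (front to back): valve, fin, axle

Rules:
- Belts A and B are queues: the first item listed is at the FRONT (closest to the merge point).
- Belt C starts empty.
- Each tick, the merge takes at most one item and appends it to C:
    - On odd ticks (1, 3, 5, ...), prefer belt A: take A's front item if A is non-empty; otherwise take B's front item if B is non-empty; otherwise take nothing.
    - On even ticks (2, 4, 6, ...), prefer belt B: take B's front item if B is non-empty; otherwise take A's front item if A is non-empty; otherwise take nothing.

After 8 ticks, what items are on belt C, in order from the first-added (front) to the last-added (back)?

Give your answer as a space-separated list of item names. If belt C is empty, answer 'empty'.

Tick 1: prefer A, take plank from A; A=[hinge,flask,quill,tile] B=[valve,fin,axle] C=[plank]
Tick 2: prefer B, take valve from B; A=[hinge,flask,quill,tile] B=[fin,axle] C=[plank,valve]
Tick 3: prefer A, take hinge from A; A=[flask,quill,tile] B=[fin,axle] C=[plank,valve,hinge]
Tick 4: prefer B, take fin from B; A=[flask,quill,tile] B=[axle] C=[plank,valve,hinge,fin]
Tick 5: prefer A, take flask from A; A=[quill,tile] B=[axle] C=[plank,valve,hinge,fin,flask]
Tick 6: prefer B, take axle from B; A=[quill,tile] B=[-] C=[plank,valve,hinge,fin,flask,axle]
Tick 7: prefer A, take quill from A; A=[tile] B=[-] C=[plank,valve,hinge,fin,flask,axle,quill]
Tick 8: prefer B, take tile from A; A=[-] B=[-] C=[plank,valve,hinge,fin,flask,axle,quill,tile]

Answer: plank valve hinge fin flask axle quill tile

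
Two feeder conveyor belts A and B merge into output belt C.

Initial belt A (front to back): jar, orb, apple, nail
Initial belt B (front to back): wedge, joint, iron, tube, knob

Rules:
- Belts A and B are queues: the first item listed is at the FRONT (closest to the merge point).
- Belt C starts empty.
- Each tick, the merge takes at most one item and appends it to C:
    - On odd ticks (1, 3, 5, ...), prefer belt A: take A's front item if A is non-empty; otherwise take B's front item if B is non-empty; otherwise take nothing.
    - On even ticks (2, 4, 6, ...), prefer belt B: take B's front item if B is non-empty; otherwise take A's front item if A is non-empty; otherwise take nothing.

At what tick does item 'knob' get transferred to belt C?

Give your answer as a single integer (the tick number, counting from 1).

Tick 1: prefer A, take jar from A; A=[orb,apple,nail] B=[wedge,joint,iron,tube,knob] C=[jar]
Tick 2: prefer B, take wedge from B; A=[orb,apple,nail] B=[joint,iron,tube,knob] C=[jar,wedge]
Tick 3: prefer A, take orb from A; A=[apple,nail] B=[joint,iron,tube,knob] C=[jar,wedge,orb]
Tick 4: prefer B, take joint from B; A=[apple,nail] B=[iron,tube,knob] C=[jar,wedge,orb,joint]
Tick 5: prefer A, take apple from A; A=[nail] B=[iron,tube,knob] C=[jar,wedge,orb,joint,apple]
Tick 6: prefer B, take iron from B; A=[nail] B=[tube,knob] C=[jar,wedge,orb,joint,apple,iron]
Tick 7: prefer A, take nail from A; A=[-] B=[tube,knob] C=[jar,wedge,orb,joint,apple,iron,nail]
Tick 8: prefer B, take tube from B; A=[-] B=[knob] C=[jar,wedge,orb,joint,apple,iron,nail,tube]
Tick 9: prefer A, take knob from B; A=[-] B=[-] C=[jar,wedge,orb,joint,apple,iron,nail,tube,knob]

Answer: 9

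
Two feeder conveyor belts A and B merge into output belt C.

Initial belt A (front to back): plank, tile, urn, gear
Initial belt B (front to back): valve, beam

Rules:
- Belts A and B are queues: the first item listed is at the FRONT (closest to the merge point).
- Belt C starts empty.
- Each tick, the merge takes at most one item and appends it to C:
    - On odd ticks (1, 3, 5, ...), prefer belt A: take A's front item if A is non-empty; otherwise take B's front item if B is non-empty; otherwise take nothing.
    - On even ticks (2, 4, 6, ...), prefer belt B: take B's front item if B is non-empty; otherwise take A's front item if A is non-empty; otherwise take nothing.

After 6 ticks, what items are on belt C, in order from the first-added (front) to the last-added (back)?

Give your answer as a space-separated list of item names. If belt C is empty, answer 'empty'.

Answer: plank valve tile beam urn gear

Derivation:
Tick 1: prefer A, take plank from A; A=[tile,urn,gear] B=[valve,beam] C=[plank]
Tick 2: prefer B, take valve from B; A=[tile,urn,gear] B=[beam] C=[plank,valve]
Tick 3: prefer A, take tile from A; A=[urn,gear] B=[beam] C=[plank,valve,tile]
Tick 4: prefer B, take beam from B; A=[urn,gear] B=[-] C=[plank,valve,tile,beam]
Tick 5: prefer A, take urn from A; A=[gear] B=[-] C=[plank,valve,tile,beam,urn]
Tick 6: prefer B, take gear from A; A=[-] B=[-] C=[plank,valve,tile,beam,urn,gear]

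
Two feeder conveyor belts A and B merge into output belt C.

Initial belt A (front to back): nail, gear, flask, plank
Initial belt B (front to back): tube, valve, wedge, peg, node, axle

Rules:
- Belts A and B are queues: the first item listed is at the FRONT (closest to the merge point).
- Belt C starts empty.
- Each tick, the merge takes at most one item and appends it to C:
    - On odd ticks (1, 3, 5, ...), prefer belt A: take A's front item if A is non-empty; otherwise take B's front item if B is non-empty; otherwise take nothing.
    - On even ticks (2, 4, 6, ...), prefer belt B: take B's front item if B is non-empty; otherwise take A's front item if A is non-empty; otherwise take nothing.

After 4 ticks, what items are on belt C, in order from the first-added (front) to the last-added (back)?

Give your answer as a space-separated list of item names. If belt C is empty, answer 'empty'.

Tick 1: prefer A, take nail from A; A=[gear,flask,plank] B=[tube,valve,wedge,peg,node,axle] C=[nail]
Tick 2: prefer B, take tube from B; A=[gear,flask,plank] B=[valve,wedge,peg,node,axle] C=[nail,tube]
Tick 3: prefer A, take gear from A; A=[flask,plank] B=[valve,wedge,peg,node,axle] C=[nail,tube,gear]
Tick 4: prefer B, take valve from B; A=[flask,plank] B=[wedge,peg,node,axle] C=[nail,tube,gear,valve]

Answer: nail tube gear valve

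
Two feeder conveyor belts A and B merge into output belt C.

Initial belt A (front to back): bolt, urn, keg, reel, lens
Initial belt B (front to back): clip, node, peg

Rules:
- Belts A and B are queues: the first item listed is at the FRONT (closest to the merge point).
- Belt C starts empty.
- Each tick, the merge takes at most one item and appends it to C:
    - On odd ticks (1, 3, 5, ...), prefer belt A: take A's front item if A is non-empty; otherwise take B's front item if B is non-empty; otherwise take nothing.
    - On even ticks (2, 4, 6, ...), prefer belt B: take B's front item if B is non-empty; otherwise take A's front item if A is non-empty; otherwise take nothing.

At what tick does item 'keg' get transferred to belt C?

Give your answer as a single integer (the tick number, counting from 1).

Answer: 5

Derivation:
Tick 1: prefer A, take bolt from A; A=[urn,keg,reel,lens] B=[clip,node,peg] C=[bolt]
Tick 2: prefer B, take clip from B; A=[urn,keg,reel,lens] B=[node,peg] C=[bolt,clip]
Tick 3: prefer A, take urn from A; A=[keg,reel,lens] B=[node,peg] C=[bolt,clip,urn]
Tick 4: prefer B, take node from B; A=[keg,reel,lens] B=[peg] C=[bolt,clip,urn,node]
Tick 5: prefer A, take keg from A; A=[reel,lens] B=[peg] C=[bolt,clip,urn,node,keg]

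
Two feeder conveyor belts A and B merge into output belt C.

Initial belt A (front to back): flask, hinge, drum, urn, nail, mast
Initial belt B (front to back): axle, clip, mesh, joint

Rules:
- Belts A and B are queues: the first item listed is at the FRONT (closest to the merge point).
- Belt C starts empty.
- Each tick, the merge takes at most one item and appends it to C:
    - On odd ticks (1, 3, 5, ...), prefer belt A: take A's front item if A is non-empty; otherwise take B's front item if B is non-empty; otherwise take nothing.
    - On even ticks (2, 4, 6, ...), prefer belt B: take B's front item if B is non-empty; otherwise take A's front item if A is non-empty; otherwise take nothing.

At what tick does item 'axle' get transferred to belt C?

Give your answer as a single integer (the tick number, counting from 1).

Answer: 2

Derivation:
Tick 1: prefer A, take flask from A; A=[hinge,drum,urn,nail,mast] B=[axle,clip,mesh,joint] C=[flask]
Tick 2: prefer B, take axle from B; A=[hinge,drum,urn,nail,mast] B=[clip,mesh,joint] C=[flask,axle]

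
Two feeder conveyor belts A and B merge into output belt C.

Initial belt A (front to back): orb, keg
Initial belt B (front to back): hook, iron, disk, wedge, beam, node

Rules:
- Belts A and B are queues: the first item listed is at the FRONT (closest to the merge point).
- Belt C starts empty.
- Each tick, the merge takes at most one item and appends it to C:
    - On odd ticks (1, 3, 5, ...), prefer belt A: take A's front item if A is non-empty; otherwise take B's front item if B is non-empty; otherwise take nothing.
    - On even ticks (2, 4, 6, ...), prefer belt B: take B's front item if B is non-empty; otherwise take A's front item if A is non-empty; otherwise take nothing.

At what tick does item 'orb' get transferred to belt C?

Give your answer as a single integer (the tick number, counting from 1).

Answer: 1

Derivation:
Tick 1: prefer A, take orb from A; A=[keg] B=[hook,iron,disk,wedge,beam,node] C=[orb]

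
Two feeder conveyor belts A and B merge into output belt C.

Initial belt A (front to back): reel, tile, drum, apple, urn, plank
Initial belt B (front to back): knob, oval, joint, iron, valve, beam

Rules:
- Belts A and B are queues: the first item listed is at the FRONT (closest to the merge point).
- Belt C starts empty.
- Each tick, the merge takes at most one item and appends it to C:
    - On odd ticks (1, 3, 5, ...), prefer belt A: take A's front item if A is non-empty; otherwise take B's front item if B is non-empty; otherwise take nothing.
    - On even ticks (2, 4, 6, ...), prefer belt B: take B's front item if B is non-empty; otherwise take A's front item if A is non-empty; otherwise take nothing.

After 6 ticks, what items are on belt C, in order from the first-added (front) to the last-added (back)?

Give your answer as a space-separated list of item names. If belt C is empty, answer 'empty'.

Answer: reel knob tile oval drum joint

Derivation:
Tick 1: prefer A, take reel from A; A=[tile,drum,apple,urn,plank] B=[knob,oval,joint,iron,valve,beam] C=[reel]
Tick 2: prefer B, take knob from B; A=[tile,drum,apple,urn,plank] B=[oval,joint,iron,valve,beam] C=[reel,knob]
Tick 3: prefer A, take tile from A; A=[drum,apple,urn,plank] B=[oval,joint,iron,valve,beam] C=[reel,knob,tile]
Tick 4: prefer B, take oval from B; A=[drum,apple,urn,plank] B=[joint,iron,valve,beam] C=[reel,knob,tile,oval]
Tick 5: prefer A, take drum from A; A=[apple,urn,plank] B=[joint,iron,valve,beam] C=[reel,knob,tile,oval,drum]
Tick 6: prefer B, take joint from B; A=[apple,urn,plank] B=[iron,valve,beam] C=[reel,knob,tile,oval,drum,joint]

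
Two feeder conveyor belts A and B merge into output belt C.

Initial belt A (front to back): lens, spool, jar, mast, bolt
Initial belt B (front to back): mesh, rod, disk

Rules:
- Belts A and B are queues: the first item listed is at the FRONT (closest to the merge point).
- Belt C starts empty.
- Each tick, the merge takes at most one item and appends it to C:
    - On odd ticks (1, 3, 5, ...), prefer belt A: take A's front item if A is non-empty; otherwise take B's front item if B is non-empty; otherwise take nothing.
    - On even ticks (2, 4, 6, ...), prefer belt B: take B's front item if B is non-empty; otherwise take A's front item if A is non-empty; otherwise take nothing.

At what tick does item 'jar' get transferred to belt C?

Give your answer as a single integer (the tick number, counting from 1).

Answer: 5

Derivation:
Tick 1: prefer A, take lens from A; A=[spool,jar,mast,bolt] B=[mesh,rod,disk] C=[lens]
Tick 2: prefer B, take mesh from B; A=[spool,jar,mast,bolt] B=[rod,disk] C=[lens,mesh]
Tick 3: prefer A, take spool from A; A=[jar,mast,bolt] B=[rod,disk] C=[lens,mesh,spool]
Tick 4: prefer B, take rod from B; A=[jar,mast,bolt] B=[disk] C=[lens,mesh,spool,rod]
Tick 5: prefer A, take jar from A; A=[mast,bolt] B=[disk] C=[lens,mesh,spool,rod,jar]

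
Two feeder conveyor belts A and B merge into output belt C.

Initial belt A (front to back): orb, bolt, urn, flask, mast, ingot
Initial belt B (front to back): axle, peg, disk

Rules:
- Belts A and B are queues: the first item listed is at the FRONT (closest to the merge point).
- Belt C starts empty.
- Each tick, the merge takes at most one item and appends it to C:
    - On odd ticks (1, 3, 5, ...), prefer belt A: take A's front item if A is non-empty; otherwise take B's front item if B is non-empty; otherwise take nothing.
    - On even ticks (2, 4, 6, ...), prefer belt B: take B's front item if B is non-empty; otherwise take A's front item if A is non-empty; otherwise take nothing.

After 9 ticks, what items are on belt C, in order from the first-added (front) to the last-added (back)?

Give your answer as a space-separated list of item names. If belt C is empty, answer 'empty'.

Tick 1: prefer A, take orb from A; A=[bolt,urn,flask,mast,ingot] B=[axle,peg,disk] C=[orb]
Tick 2: prefer B, take axle from B; A=[bolt,urn,flask,mast,ingot] B=[peg,disk] C=[orb,axle]
Tick 3: prefer A, take bolt from A; A=[urn,flask,mast,ingot] B=[peg,disk] C=[orb,axle,bolt]
Tick 4: prefer B, take peg from B; A=[urn,flask,mast,ingot] B=[disk] C=[orb,axle,bolt,peg]
Tick 5: prefer A, take urn from A; A=[flask,mast,ingot] B=[disk] C=[orb,axle,bolt,peg,urn]
Tick 6: prefer B, take disk from B; A=[flask,mast,ingot] B=[-] C=[orb,axle,bolt,peg,urn,disk]
Tick 7: prefer A, take flask from A; A=[mast,ingot] B=[-] C=[orb,axle,bolt,peg,urn,disk,flask]
Tick 8: prefer B, take mast from A; A=[ingot] B=[-] C=[orb,axle,bolt,peg,urn,disk,flask,mast]
Tick 9: prefer A, take ingot from A; A=[-] B=[-] C=[orb,axle,bolt,peg,urn,disk,flask,mast,ingot]

Answer: orb axle bolt peg urn disk flask mast ingot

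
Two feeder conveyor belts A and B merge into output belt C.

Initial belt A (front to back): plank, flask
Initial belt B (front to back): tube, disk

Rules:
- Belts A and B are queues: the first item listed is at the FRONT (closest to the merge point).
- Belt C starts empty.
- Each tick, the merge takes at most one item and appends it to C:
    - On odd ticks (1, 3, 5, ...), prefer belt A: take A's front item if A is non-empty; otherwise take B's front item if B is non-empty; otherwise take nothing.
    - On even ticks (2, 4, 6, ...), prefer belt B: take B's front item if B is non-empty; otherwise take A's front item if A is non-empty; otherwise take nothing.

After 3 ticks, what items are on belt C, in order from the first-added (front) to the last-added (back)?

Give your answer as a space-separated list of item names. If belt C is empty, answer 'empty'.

Tick 1: prefer A, take plank from A; A=[flask] B=[tube,disk] C=[plank]
Tick 2: prefer B, take tube from B; A=[flask] B=[disk] C=[plank,tube]
Tick 3: prefer A, take flask from A; A=[-] B=[disk] C=[plank,tube,flask]

Answer: plank tube flask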